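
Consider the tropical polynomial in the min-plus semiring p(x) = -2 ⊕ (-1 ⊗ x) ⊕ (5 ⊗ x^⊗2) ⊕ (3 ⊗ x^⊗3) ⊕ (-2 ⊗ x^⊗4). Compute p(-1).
p(-1) = -6

A tropical monomial a ⊗ x^⊗i evaluates to a + i · x. Evaluating each term at x = -1:
  Term 0 contributes -2 + 0 · -1 = -2
  Term 1 contributes -1 + 1 · -1 = -2
  Term 2 contributes 5 + 2 · -1 = 3
  Term 3 contributes 3 + 3 · -1 = 0
  Term 4 contributes -2 + 4 · -1 = -6
p(-1) = ⊕ of these = min[-2, -2, 3, 0, -6] = -6.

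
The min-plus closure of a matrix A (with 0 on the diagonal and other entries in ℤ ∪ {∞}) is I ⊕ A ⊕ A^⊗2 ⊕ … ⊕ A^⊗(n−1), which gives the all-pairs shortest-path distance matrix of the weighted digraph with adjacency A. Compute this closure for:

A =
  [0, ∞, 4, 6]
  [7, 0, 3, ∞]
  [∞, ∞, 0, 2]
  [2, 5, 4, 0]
Closure =
  [0, 11, 4, 6]
  [7, 0, 3, 5]
  [4, 7, 0, 2]
  [2, 5, 4, 0]

This is the Floyd-Warshall all-pairs shortest-path computation. For each intermediate vertex k = 0, 1, …, 3, update dist[i][j] ← min(dist[i][j], dist[i][k] + dist[k][j]). The final matrix gives, for each (i, j), the minimum total weight of any directed path from i to j (possibly empty when i = j).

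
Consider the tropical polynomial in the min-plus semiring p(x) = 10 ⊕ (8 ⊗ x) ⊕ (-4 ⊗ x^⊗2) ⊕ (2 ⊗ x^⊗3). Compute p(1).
p(1) = -2

A tropical monomial a ⊗ x^⊗i evaluates to a + i · x. Evaluating each term at x = 1:
  Term 0 contributes 10 + 0 · 1 = 10
  Term 1 contributes 8 + 1 · 1 = 9
  Term 2 contributes -4 + 2 · 1 = -2
  Term 3 contributes 2 + 3 · 1 = 5
p(1) = ⊕ of these = min[10, 9, -2, 5] = -2.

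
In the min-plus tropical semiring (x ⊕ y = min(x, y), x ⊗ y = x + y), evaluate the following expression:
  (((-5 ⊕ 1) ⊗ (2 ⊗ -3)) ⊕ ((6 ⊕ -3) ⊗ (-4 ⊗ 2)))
(((-5 ⊕ 1) ⊗ (2 ⊗ -3)) ⊕ ((6 ⊕ -3) ⊗ (-4 ⊗ 2))) = -6

Expand innermost to outermost. Recall ⊕ takes the minimum of its arguments and ⊗ takes their sum. Working out the expression (((-5 ⊕ 1) ⊗ (2 ⊗ -3)) ⊕ ((6 ⊕ -3) ⊗ (-4 ⊗ 2))) gives -6.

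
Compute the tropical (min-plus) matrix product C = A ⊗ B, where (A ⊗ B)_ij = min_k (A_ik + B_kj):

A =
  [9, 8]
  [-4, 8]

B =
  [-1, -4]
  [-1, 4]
A ⊗ B =
  [7, 5]
  [-5, -8]

Apply the min-plus product entry-by-entry:
  C[0][0] = min over k of (A[0][0] + B[0][0] = 9 + -1 = 8, A[0][1] + B[1][0] = 8 + -1 = 7) = 7 (attained at k = 1)
  C[0][1] = min over k of (A[0][0] + B[0][1] = 9 + -4 = 5, A[0][1] + B[1][1] = 8 + 4 = 12) = 5 (attained at k = 0)
  C[1][0] = min over k of (A[1][0] + B[0][0] = -4 + -1 = -5, A[1][1] + B[1][0] = 8 + -1 = 7) = -5 (attained at k = 0)
  C[1][1] = min over k of (A[1][0] + B[0][1] = -4 + -4 = -8, A[1][1] + B[1][1] = 8 + 4 = 12) = -8 (attained at k = 0)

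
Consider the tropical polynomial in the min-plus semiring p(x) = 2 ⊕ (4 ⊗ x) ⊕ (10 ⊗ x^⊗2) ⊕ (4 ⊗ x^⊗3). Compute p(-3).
p(-3) = -5

A tropical monomial a ⊗ x^⊗i evaluates to a + i · x. Evaluating each term at x = -3:
  Term 0 contributes 2 + 0 · -3 = 2
  Term 1 contributes 4 + 1 · -3 = 1
  Term 2 contributes 10 + 2 · -3 = 4
  Term 3 contributes 4 + 3 · -3 = -5
p(-3) = ⊕ of these = min[2, 1, 4, -5] = -5.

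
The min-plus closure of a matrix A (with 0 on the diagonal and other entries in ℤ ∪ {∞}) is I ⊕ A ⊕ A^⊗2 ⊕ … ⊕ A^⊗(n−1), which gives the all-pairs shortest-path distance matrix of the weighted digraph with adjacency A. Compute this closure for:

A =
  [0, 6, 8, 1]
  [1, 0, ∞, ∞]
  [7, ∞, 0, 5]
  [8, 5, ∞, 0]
Closure =
  [0, 6, 8, 1]
  [1, 0, 9, 2]
  [7, 10, 0, 5]
  [6, 5, 14, 0]

This is the Floyd-Warshall all-pairs shortest-path computation. For each intermediate vertex k = 0, 1, …, 3, update dist[i][j] ← min(dist[i][j], dist[i][k] + dist[k][j]). The final matrix gives, for each (i, j), the minimum total weight of any directed path from i to j (possibly empty when i = j).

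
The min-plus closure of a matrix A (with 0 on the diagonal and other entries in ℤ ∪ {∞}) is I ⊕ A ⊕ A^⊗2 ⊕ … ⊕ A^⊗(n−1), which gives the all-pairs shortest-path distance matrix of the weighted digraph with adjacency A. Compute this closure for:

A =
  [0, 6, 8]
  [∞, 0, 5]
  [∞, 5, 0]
Closure =
  [0, 6, 8]
  [∞, 0, 5]
  [∞, 5, 0]

This is the Floyd-Warshall all-pairs shortest-path computation. For each intermediate vertex k = 0, 1, …, 2, update dist[i][j] ← min(dist[i][j], dist[i][k] + dist[k][j]). The final matrix gives, for each (i, j), the minimum total weight of any directed path from i to j (possibly empty when i = j).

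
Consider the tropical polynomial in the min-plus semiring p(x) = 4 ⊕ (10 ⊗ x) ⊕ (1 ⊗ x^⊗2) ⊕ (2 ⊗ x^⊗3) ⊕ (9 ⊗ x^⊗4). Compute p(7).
p(7) = 4

A tropical monomial a ⊗ x^⊗i evaluates to a + i · x. Evaluating each term at x = 7:
  Term 0 contributes 4 + 0 · 7 = 4
  Term 1 contributes 10 + 1 · 7 = 17
  Term 2 contributes 1 + 2 · 7 = 15
  Term 3 contributes 2 + 3 · 7 = 23
  Term 4 contributes 9 + 4 · 7 = 37
p(7) = ⊕ of these = min[4, 17, 15, 23, 37] = 4.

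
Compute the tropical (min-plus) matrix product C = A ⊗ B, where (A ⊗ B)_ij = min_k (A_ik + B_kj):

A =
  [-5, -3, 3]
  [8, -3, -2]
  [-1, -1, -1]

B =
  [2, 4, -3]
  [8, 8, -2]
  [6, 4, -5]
A ⊗ B =
  [-3, -1, -8]
  [4, 2, -7]
  [1, 3, -6]

Apply the min-plus product entry-by-entry:
  C[0][0] = min over k of (A[0][0] + B[0][0] = -5 + 2 = -3, A[0][1] + B[1][0] = -3 + 8 = 5, A[0][2] + B[2][0] = 3 + 6 = 9) = -3 (attained at k = 0)
  C[0][1] = min over k of (A[0][0] + B[0][1] = -5 + 4 = -1, A[0][1] + B[1][1] = -3 + 8 = 5, A[0][2] + B[2][1] = 3 + 4 = 7) = -1 (attained at k = 0)
  C[0][2] = min over k of (A[0][0] + B[0][2] = -5 + -3 = -8, A[0][1] + B[1][2] = -3 + -2 = -5, A[0][2] + B[2][2] = 3 + -5 = -2) = -8 (attained at k = 0)
  C[1][0] = min over k of (A[1][0] + B[0][0] = 8 + 2 = 10, A[1][1] + B[1][0] = -3 + 8 = 5, A[1][2] + B[2][0] = -2 + 6 = 4) = 4 (attained at k = 2)
  C[1][1] = min over k of (A[1][0] + B[0][1] = 8 + 4 = 12, A[1][1] + B[1][1] = -3 + 8 = 5, A[1][2] + B[2][1] = -2 + 4 = 2) = 2 (attained at k = 2)
  C[1][2] = min over k of (A[1][0] + B[0][2] = 8 + -3 = 5, A[1][1] + B[1][2] = -3 + -2 = -5, A[1][2] + B[2][2] = -2 + -5 = -7) = -7 (attained at k = 2)
  C[2][0] = min over k of (A[2][0] + B[0][0] = -1 + 2 = 1, A[2][1] + B[1][0] = -1 + 8 = 7, A[2][2] + B[2][0] = -1 + 6 = 5) = 1 (attained at k = 0)
  C[2][1] = min over k of (A[2][0] + B[0][1] = -1 + 4 = 3, A[2][1] + B[1][1] = -1 + 8 = 7, A[2][2] + B[2][1] = -1 + 4 = 3) = 3 (attained at k = 0)
  C[2][2] = min over k of (A[2][0] + B[0][2] = -1 + -3 = -4, A[2][1] + B[1][2] = -1 + -2 = -3, A[2][2] + B[2][2] = -1 + -5 = -6) = -6 (attained at k = 2)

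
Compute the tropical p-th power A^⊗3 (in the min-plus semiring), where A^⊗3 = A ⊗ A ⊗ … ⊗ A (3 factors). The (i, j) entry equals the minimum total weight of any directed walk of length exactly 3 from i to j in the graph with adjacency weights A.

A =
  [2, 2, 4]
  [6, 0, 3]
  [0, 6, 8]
A^⊗3 =
  [5, 2, 5]
  [3, 0, 3]
  [4, 2, 5]

Each entry (A^⊗3)_ij equals the minimum over all length-3 walks i = v_0 → v_1 → … → v_3 = j of Σ_t A[v_t][v_{t+1}]. For example, for (i, j) = (0, 2) we minimise over 9 possible intermediate vertex sequences; the minimum is 5, attained along the walk 0 → 1 → 1 → 2.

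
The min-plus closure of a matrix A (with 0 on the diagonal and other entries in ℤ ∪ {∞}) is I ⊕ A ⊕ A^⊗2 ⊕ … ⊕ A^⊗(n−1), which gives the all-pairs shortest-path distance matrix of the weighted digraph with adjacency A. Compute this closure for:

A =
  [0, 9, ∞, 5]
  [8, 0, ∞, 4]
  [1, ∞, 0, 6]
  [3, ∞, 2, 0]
Closure =
  [0, 9, 7, 5]
  [7, 0, 6, 4]
  [1, 10, 0, 6]
  [3, 12, 2, 0]

This is the Floyd-Warshall all-pairs shortest-path computation. For each intermediate vertex k = 0, 1, …, 3, update dist[i][j] ← min(dist[i][j], dist[i][k] + dist[k][j]). The final matrix gives, for each (i, j), the minimum total weight of any directed path from i to j (possibly empty when i = j).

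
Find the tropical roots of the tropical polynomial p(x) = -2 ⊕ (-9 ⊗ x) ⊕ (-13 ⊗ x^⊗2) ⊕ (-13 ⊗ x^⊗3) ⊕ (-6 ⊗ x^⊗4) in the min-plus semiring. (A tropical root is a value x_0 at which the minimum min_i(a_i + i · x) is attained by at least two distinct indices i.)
Roots: {-7, 0, 4, 7}

Each tropical root is a break point of the lower envelope of the lines y = a_i + i · x (there are 5 lines, with slopes 0, 1, ..., 4). Only the lines that attain the minimum somewhere contribute to roots; other lines are dominated. Here the surviving (envelope) indices are i = 4, i = 3, i = 2, i = 1, i = 0.
Intersections between consecutive envelope lines give the roots: for adjacent envelope indices i < j the intersection is x = (a_i − a_j) / (j − i). Reading off the sorted break points: {-7, 0, 4, 7}.
Verification: at each break x_0, at least two indices attain the minimum of min_i(a_i + i · x_0).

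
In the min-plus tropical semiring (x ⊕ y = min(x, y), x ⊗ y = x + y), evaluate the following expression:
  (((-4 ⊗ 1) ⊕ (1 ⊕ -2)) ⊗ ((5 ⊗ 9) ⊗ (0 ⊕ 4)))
(((-4 ⊗ 1) ⊕ (1 ⊕ -2)) ⊗ ((5 ⊗ 9) ⊗ (0 ⊕ 4))) = 11

Expand innermost to outermost. Recall ⊕ takes the minimum of its arguments and ⊗ takes their sum. Working out the expression (((-4 ⊗ 1) ⊕ (1 ⊕ -2)) ⊗ ((5 ⊗ 9) ⊗ (0 ⊕ 4))) gives 11.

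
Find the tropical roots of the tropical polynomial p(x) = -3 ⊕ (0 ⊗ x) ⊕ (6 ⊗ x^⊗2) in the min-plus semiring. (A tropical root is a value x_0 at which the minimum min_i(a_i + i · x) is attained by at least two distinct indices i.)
Roots: {-6, -3}

Each tropical root is a break point of the lower envelope of the lines y = a_i + i · x (there are 3 lines, with slopes 0, 1, ..., 2). Only the lines that attain the minimum somewhere contribute to roots; other lines are dominated. Here the surviving (envelope) indices are i = 2, i = 1, i = 0.
Intersections between consecutive envelope lines give the roots: for adjacent envelope indices i < j the intersection is x = (a_i − a_j) / (j − i). Reading off the sorted break points: {-6, -3}.
Verification: at each break x_0, at least two indices attain the minimum of min_i(a_i + i · x_0).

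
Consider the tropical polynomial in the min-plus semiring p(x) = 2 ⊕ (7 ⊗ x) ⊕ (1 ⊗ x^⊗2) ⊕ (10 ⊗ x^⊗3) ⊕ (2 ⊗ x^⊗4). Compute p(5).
p(5) = 2

A tropical monomial a ⊗ x^⊗i evaluates to a + i · x. Evaluating each term at x = 5:
  Term 0 contributes 2 + 0 · 5 = 2
  Term 1 contributes 7 + 1 · 5 = 12
  Term 2 contributes 1 + 2 · 5 = 11
  Term 3 contributes 10 + 3 · 5 = 25
  Term 4 contributes 2 + 4 · 5 = 22
p(5) = ⊕ of these = min[2, 12, 11, 25, 22] = 2.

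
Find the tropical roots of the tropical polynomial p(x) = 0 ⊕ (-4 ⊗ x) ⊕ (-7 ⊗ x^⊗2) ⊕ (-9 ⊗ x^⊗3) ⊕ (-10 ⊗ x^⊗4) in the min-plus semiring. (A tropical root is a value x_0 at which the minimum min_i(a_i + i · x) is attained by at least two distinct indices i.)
Roots: {1, 2, 3, 4}

Each tropical root is a break point of the lower envelope of the lines y = a_i + i · x (there are 5 lines, with slopes 0, 1, ..., 4). Only the lines that attain the minimum somewhere contribute to roots; other lines are dominated. Here the surviving (envelope) indices are i = 4, i = 3, i = 2, i = 1, i = 0.
Intersections between consecutive envelope lines give the roots: for adjacent envelope indices i < j the intersection is x = (a_i − a_j) / (j − i). Reading off the sorted break points: {1, 2, 3, 4}.
Verification: at each break x_0, at least two indices attain the minimum of min_i(a_i + i · x_0).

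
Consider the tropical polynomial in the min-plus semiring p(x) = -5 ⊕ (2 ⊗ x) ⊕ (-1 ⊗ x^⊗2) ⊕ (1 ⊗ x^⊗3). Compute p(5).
p(5) = -5

A tropical monomial a ⊗ x^⊗i evaluates to a + i · x. Evaluating each term at x = 5:
  Term 0 contributes -5 + 0 · 5 = -5
  Term 1 contributes 2 + 1 · 5 = 7
  Term 2 contributes -1 + 2 · 5 = 9
  Term 3 contributes 1 + 3 · 5 = 16
p(5) = ⊕ of these = min[-5, 7, 9, 16] = -5.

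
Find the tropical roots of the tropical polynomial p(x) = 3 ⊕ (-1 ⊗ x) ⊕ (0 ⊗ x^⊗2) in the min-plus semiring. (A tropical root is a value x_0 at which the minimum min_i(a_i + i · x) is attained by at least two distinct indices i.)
Roots: {-1, 4}

Each tropical root is a break point of the lower envelope of the lines y = a_i + i · x (there are 3 lines, with slopes 0, 1, ..., 2). Only the lines that attain the minimum somewhere contribute to roots; other lines are dominated. Here the surviving (envelope) indices are i = 2, i = 1, i = 0.
Intersections between consecutive envelope lines give the roots: for adjacent envelope indices i < j the intersection is x = (a_i − a_j) / (j − i). Reading off the sorted break points: {-1, 4}.
Verification: at each break x_0, at least two indices attain the minimum of min_i(a_i + i · x_0).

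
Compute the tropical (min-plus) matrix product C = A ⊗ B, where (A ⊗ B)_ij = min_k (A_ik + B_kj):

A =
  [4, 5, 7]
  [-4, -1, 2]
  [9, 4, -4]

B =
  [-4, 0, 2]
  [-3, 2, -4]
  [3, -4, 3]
A ⊗ B =
  [0, 3, 1]
  [-8, -4, -5]
  [-1, -8, -1]

Apply the min-plus product entry-by-entry:
  C[0][0] = min over k of (A[0][0] + B[0][0] = 4 + -4 = 0, A[0][1] + B[1][0] = 5 + -3 = 2, A[0][2] + B[2][0] = 7 + 3 = 10) = 0 (attained at k = 0)
  C[0][1] = min over k of (A[0][0] + B[0][1] = 4 + 0 = 4, A[0][1] + B[1][1] = 5 + 2 = 7, A[0][2] + B[2][1] = 7 + -4 = 3) = 3 (attained at k = 2)
  C[0][2] = min over k of (A[0][0] + B[0][2] = 4 + 2 = 6, A[0][1] + B[1][2] = 5 + -4 = 1, A[0][2] + B[2][2] = 7 + 3 = 10) = 1 (attained at k = 1)
  C[1][0] = min over k of (A[1][0] + B[0][0] = -4 + -4 = -8, A[1][1] + B[1][0] = -1 + -3 = -4, A[1][2] + B[2][0] = 2 + 3 = 5) = -8 (attained at k = 0)
  C[1][1] = min over k of (A[1][0] + B[0][1] = -4 + 0 = -4, A[1][1] + B[1][1] = -1 + 2 = 1, A[1][2] + B[2][1] = 2 + -4 = -2) = -4 (attained at k = 0)
  C[1][2] = min over k of (A[1][0] + B[0][2] = -4 + 2 = -2, A[1][1] + B[1][2] = -1 + -4 = -5, A[1][2] + B[2][2] = 2 + 3 = 5) = -5 (attained at k = 1)
  C[2][0] = min over k of (A[2][0] + B[0][0] = 9 + -4 = 5, A[2][1] + B[1][0] = 4 + -3 = 1, A[2][2] + B[2][0] = -4 + 3 = -1) = -1 (attained at k = 2)
  C[2][1] = min over k of (A[2][0] + B[0][1] = 9 + 0 = 9, A[2][1] + B[1][1] = 4 + 2 = 6, A[2][2] + B[2][1] = -4 + -4 = -8) = -8 (attained at k = 2)
  C[2][2] = min over k of (A[2][0] + B[0][2] = 9 + 2 = 11, A[2][1] + B[1][2] = 4 + -4 = 0, A[2][2] + B[2][2] = -4 + 3 = -1) = -1 (attained at k = 2)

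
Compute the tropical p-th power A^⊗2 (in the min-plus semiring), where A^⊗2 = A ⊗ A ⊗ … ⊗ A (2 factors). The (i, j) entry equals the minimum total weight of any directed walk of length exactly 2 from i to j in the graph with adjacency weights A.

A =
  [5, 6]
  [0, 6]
A^⊗2 =
  [6, 11]
  [5, 6]

Each entry (A^⊗2)_ij equals the minimum over all length-2 walks i = v_0 → v_1 → … → v_2 = j of Σ_t A[v_t][v_{t+1}]. For example, for (i, j) = (0, 1) we minimise over 2 possible intermediate vertex sequences; the minimum is 11, attained along the walk 0 → 0 → 1.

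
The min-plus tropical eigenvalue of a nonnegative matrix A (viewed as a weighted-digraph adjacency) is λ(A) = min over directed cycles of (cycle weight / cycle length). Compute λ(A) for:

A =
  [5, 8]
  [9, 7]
λ(A) = 5

Enumerate directed cycles and compute their means (weight / length). Sample:
  cycle 0 → 0: weight = 5, length = 1, mean = 5/1 ≈ 5.000
  cycle 1 → 1: weight = 7, length = 1, mean = 7/1 ≈ 7.000
  cycle 0 → 1 → 0: weight = 17, length = 2, mean = 17/2 ≈ 8.500
  cycle 1 → 0 → 1: weight = 17, length = 2, mean = 17/2 ≈ 8.500
Minimum mean = 5.000, attained e.g. along the cycle 0 → 0 with weight 5 and length 1. So λ(A) = 5/1 = 5.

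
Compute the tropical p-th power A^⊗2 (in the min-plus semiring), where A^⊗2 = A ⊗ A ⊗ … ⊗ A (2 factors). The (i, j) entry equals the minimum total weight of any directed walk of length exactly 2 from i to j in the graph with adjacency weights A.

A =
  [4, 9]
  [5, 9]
A^⊗2 =
  [8, 13]
  [9, 14]

Each entry (A^⊗2)_ij equals the minimum over all length-2 walks i = v_0 → v_1 → … → v_2 = j of Σ_t A[v_t][v_{t+1}]. For example, for (i, j) = (0, 1) we minimise over 2 possible intermediate vertex sequences; the minimum is 13, attained along the walk 0 → 0 → 1.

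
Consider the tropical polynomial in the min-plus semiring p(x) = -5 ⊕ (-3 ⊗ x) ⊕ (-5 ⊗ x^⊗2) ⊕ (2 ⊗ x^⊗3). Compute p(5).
p(5) = -5

A tropical monomial a ⊗ x^⊗i evaluates to a + i · x. Evaluating each term at x = 5:
  Term 0 contributes -5 + 0 · 5 = -5
  Term 1 contributes -3 + 1 · 5 = 2
  Term 2 contributes -5 + 2 · 5 = 5
  Term 3 contributes 2 + 3 · 5 = 17
p(5) = ⊕ of these = min[-5, 2, 5, 17] = -5.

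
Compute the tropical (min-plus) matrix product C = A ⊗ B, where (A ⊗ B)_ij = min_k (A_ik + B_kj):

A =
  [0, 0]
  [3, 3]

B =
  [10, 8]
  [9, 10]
A ⊗ B =
  [9, 8]
  [12, 11]

Apply the min-plus product entry-by-entry:
  C[0][0] = min over k of (A[0][0] + B[0][0] = 0 + 10 = 10, A[0][1] + B[1][0] = 0 + 9 = 9) = 9 (attained at k = 1)
  C[0][1] = min over k of (A[0][0] + B[0][1] = 0 + 8 = 8, A[0][1] + B[1][1] = 0 + 10 = 10) = 8 (attained at k = 0)
  C[1][0] = min over k of (A[1][0] + B[0][0] = 3 + 10 = 13, A[1][1] + B[1][0] = 3 + 9 = 12) = 12 (attained at k = 1)
  C[1][1] = min over k of (A[1][0] + B[0][1] = 3 + 8 = 11, A[1][1] + B[1][1] = 3 + 10 = 13) = 11 (attained at k = 0)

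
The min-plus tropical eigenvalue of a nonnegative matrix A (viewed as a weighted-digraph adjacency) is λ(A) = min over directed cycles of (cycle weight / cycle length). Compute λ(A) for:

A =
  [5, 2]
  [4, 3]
λ(A) = 3

Enumerate directed cycles and compute their means (weight / length). Sample:
  cycle 0 → 0: weight = 5, length = 1, mean = 5/1 ≈ 5.000
  cycle 1 → 1: weight = 3, length = 1, mean = 3/1 ≈ 3.000
  cycle 0 → 1 → 0: weight = 6, length = 2, mean = 6/2 ≈ 3.000
  cycle 1 → 0 → 1: weight = 6, length = 2, mean = 6/2 ≈ 3.000
Minimum mean = 3.000, attained e.g. along the cycle 1 → 1 with weight 3 and length 1. So λ(A) = 3/1 = 3.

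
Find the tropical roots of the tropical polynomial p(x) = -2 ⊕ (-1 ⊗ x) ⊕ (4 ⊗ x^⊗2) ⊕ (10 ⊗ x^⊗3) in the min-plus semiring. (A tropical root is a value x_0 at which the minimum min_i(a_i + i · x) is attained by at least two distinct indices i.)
Roots: {-6, -5, -1}

Each tropical root is a break point of the lower envelope of the lines y = a_i + i · x (there are 4 lines, with slopes 0, 1, ..., 3). Only the lines that attain the minimum somewhere contribute to roots; other lines are dominated. Here the surviving (envelope) indices are i = 3, i = 2, i = 1, i = 0.
Intersections between consecutive envelope lines give the roots: for adjacent envelope indices i < j the intersection is x = (a_i − a_j) / (j − i). Reading off the sorted break points: {-6, -5, -1}.
Verification: at each break x_0, at least two indices attain the minimum of min_i(a_i + i · x_0).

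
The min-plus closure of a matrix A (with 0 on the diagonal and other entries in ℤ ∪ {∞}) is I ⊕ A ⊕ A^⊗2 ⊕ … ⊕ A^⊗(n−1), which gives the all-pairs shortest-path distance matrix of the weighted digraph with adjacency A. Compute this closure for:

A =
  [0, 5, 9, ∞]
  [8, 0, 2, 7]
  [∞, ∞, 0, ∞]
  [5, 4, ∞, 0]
Closure =
  [0, 5, 7, 12]
  [8, 0, 2, 7]
  [∞, ∞, 0, ∞]
  [5, 4, 6, 0]

This is the Floyd-Warshall all-pairs shortest-path computation. For each intermediate vertex k = 0, 1, …, 3, update dist[i][j] ← min(dist[i][j], dist[i][k] + dist[k][j]). The final matrix gives, for each (i, j), the minimum total weight of any directed path from i to j (possibly empty when i = j).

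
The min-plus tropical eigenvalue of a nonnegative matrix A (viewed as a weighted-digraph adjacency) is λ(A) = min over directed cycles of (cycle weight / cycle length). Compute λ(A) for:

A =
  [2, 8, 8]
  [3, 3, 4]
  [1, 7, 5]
λ(A) = 2

Enumerate directed cycles and compute their means (weight / length). Sample:
  cycle 0 → 0: weight = 2, length = 1, mean = 2/1 ≈ 2.000
  cycle 1 → 1: weight = 3, length = 1, mean = 3/1 ≈ 3.000
  cycle 2 → 2: weight = 5, length = 1, mean = 5/1 ≈ 5.000
  cycle 0 → 1 → 0: weight = 11, length = 2, mean = 11/2 ≈ 5.500
  cycle 0 → 2 → 0: weight = 9, length = 2, mean = 9/2 ≈ 4.500
  cycle 1 → 0 → 1: weight = 11, length = 2, mean = 11/2 ≈ 5.500
Minimum mean = 2.000, attained e.g. along the cycle 0 → 0 with weight 2 and length 1. So λ(A) = 2/1 = 2.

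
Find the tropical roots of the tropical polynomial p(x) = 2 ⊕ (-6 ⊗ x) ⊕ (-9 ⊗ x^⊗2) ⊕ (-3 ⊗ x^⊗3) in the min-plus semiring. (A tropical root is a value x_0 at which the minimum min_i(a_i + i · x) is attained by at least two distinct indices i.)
Roots: {-6, 3, 8}

Each tropical root is a break point of the lower envelope of the lines y = a_i + i · x (there are 4 lines, with slopes 0, 1, ..., 3). Only the lines that attain the minimum somewhere contribute to roots; other lines are dominated. Here the surviving (envelope) indices are i = 3, i = 2, i = 1, i = 0.
Intersections between consecutive envelope lines give the roots: for adjacent envelope indices i < j the intersection is x = (a_i − a_j) / (j − i). Reading off the sorted break points: {-6, 3, 8}.
Verification: at each break x_0, at least two indices attain the minimum of min_i(a_i + i · x_0).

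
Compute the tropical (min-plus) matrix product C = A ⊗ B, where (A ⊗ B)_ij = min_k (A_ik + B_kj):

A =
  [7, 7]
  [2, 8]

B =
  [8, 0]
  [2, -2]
A ⊗ B =
  [9, 5]
  [10, 2]

Apply the min-plus product entry-by-entry:
  C[0][0] = min over k of (A[0][0] + B[0][0] = 7 + 8 = 15, A[0][1] + B[1][0] = 7 + 2 = 9) = 9 (attained at k = 1)
  C[0][1] = min over k of (A[0][0] + B[0][1] = 7 + 0 = 7, A[0][1] + B[1][1] = 7 + -2 = 5) = 5 (attained at k = 1)
  C[1][0] = min over k of (A[1][0] + B[0][0] = 2 + 8 = 10, A[1][1] + B[1][0] = 8 + 2 = 10) = 10 (attained at k = 0)
  C[1][1] = min over k of (A[1][0] + B[0][1] = 2 + 0 = 2, A[1][1] + B[1][1] = 8 + -2 = 6) = 2 (attained at k = 0)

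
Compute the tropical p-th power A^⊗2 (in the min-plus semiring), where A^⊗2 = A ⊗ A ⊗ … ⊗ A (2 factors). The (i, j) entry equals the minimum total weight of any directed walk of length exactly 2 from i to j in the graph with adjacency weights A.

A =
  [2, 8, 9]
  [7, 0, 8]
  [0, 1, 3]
A^⊗2 =
  [4, 8, 11]
  [7, 0, 8]
  [2, 1, 6]

Each entry (A^⊗2)_ij equals the minimum over all length-2 walks i = v_0 → v_1 → … → v_2 = j of Σ_t A[v_t][v_{t+1}]. For example, for (i, j) = (0, 2) we minimise over 3 possible intermediate vertex sequences; the minimum is 11, attained along the walk 0 → 0 → 2.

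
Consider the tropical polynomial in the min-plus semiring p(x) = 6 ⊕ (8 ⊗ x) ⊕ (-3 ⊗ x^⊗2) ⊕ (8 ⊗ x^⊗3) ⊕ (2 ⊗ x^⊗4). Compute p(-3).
p(-3) = -10

A tropical monomial a ⊗ x^⊗i evaluates to a + i · x. Evaluating each term at x = -3:
  Term 0 contributes 6 + 0 · -3 = 6
  Term 1 contributes 8 + 1 · -3 = 5
  Term 2 contributes -3 + 2 · -3 = -9
  Term 3 contributes 8 + 3 · -3 = -1
  Term 4 contributes 2 + 4 · -3 = -10
p(-3) = ⊕ of these = min[6, 5, -9, -1, -10] = -10.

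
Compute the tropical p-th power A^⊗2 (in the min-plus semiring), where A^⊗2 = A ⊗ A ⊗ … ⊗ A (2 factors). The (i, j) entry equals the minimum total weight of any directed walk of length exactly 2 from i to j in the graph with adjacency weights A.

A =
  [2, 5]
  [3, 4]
A^⊗2 =
  [4, 7]
  [5, 8]

Each entry (A^⊗2)_ij equals the minimum over all length-2 walks i = v_0 → v_1 → … → v_2 = j of Σ_t A[v_t][v_{t+1}]. For example, for (i, j) = (0, 1) we minimise over 2 possible intermediate vertex sequences; the minimum is 7, attained along the walk 0 → 0 → 1.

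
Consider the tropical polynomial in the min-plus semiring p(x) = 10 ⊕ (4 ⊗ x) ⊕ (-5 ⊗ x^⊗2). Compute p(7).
p(7) = 9

A tropical monomial a ⊗ x^⊗i evaluates to a + i · x. Evaluating each term at x = 7:
  Term 0 contributes 10 + 0 · 7 = 10
  Term 1 contributes 4 + 1 · 7 = 11
  Term 2 contributes -5 + 2 · 7 = 9
p(7) = ⊕ of these = min[10, 11, 9] = 9.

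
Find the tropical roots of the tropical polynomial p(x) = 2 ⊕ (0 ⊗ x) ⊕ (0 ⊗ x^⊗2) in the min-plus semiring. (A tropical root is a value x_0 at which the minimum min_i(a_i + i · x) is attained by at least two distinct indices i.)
Roots: {0, 2}

Each tropical root is a break point of the lower envelope of the lines y = a_i + i · x (there are 3 lines, with slopes 0, 1, ..., 2). Only the lines that attain the minimum somewhere contribute to roots; other lines are dominated. Here the surviving (envelope) indices are i = 2, i = 1, i = 0.
Intersections between consecutive envelope lines give the roots: for adjacent envelope indices i < j the intersection is x = (a_i − a_j) / (j − i). Reading off the sorted break points: {0, 2}.
Verification: at each break x_0, at least two indices attain the minimum of min_i(a_i + i · x_0).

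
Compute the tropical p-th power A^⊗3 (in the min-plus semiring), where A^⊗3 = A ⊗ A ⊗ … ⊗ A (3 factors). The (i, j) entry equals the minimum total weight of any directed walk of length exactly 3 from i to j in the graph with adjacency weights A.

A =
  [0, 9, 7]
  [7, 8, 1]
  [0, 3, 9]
A^⊗3 =
  [0, 9, 7]
  [1, 10, 5]
  [0, 7, 7]

Each entry (A^⊗3)_ij equals the minimum over all length-3 walks i = v_0 → v_1 → … → v_3 = j of Σ_t A[v_t][v_{t+1}]. For example, for (i, j) = (0, 2) we minimise over 9 possible intermediate vertex sequences; the minimum is 7, attained along the walk 0 → 0 → 0 → 2.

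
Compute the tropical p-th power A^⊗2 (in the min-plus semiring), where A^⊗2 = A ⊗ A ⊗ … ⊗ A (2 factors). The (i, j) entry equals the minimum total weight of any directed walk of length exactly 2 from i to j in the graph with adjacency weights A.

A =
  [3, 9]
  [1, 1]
A^⊗2 =
  [6, 10]
  [2, 2]

Each entry (A^⊗2)_ij equals the minimum over all length-2 walks i = v_0 → v_1 → … → v_2 = j of Σ_t A[v_t][v_{t+1}]. For example, for (i, j) = (0, 1) we minimise over 2 possible intermediate vertex sequences; the minimum is 10, attained along the walk 0 → 1 → 1.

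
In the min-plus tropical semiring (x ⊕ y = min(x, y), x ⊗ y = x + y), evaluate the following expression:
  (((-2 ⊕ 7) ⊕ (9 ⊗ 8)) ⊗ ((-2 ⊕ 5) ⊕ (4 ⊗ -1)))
(((-2 ⊕ 7) ⊕ (9 ⊗ 8)) ⊗ ((-2 ⊕ 5) ⊕ (4 ⊗ -1))) = -4

Expand innermost to outermost. Recall ⊕ takes the minimum of its arguments and ⊗ takes their sum. Working out the expression (((-2 ⊕ 7) ⊕ (9 ⊗ 8)) ⊗ ((-2 ⊕ 5) ⊕ (4 ⊗ -1))) gives -4.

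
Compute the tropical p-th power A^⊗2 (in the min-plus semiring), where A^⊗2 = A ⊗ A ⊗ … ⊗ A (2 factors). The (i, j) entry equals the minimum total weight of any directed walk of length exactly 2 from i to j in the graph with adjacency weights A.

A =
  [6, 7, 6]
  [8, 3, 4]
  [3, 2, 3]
A^⊗2 =
  [9, 8, 9]
  [7, 6, 7]
  [6, 5, 6]

Each entry (A^⊗2)_ij equals the minimum over all length-2 walks i = v_0 → v_1 → … → v_2 = j of Σ_t A[v_t][v_{t+1}]. For example, for (i, j) = (0, 2) we minimise over 3 possible intermediate vertex sequences; the minimum is 9, attained along the walk 0 → 2 → 2.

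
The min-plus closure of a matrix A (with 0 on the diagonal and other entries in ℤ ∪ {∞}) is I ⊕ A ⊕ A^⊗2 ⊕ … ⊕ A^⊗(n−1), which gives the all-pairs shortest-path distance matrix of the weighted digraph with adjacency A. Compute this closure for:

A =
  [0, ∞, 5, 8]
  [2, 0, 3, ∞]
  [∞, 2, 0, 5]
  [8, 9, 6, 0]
Closure =
  [0, 7, 5, 8]
  [2, 0, 3, 8]
  [4, 2, 0, 5]
  [8, 8, 6, 0]

This is the Floyd-Warshall all-pairs shortest-path computation. For each intermediate vertex k = 0, 1, …, 3, update dist[i][j] ← min(dist[i][j], dist[i][k] + dist[k][j]). The final matrix gives, for each (i, j), the minimum total weight of any directed path from i to j (possibly empty when i = j).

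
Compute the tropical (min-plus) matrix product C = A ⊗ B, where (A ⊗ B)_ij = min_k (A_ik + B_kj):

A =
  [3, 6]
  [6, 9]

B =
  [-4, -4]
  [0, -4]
A ⊗ B =
  [-1, -1]
  [2, 2]

Apply the min-plus product entry-by-entry:
  C[0][0] = min over k of (A[0][0] + B[0][0] = 3 + -4 = -1, A[0][1] + B[1][0] = 6 + 0 = 6) = -1 (attained at k = 0)
  C[0][1] = min over k of (A[0][0] + B[0][1] = 3 + -4 = -1, A[0][1] + B[1][1] = 6 + -4 = 2) = -1 (attained at k = 0)
  C[1][0] = min over k of (A[1][0] + B[0][0] = 6 + -4 = 2, A[1][1] + B[1][0] = 9 + 0 = 9) = 2 (attained at k = 0)
  C[1][1] = min over k of (A[1][0] + B[0][1] = 6 + -4 = 2, A[1][1] + B[1][1] = 9 + -4 = 5) = 2 (attained at k = 0)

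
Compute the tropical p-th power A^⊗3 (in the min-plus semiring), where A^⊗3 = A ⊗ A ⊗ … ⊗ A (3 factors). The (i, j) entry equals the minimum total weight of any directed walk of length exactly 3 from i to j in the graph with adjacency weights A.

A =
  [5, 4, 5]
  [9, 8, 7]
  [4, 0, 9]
A^⊗3 =
  [14, 10, 12]
  [16, 14, 14]
  [11, 7, 14]

Each entry (A^⊗3)_ij equals the minimum over all length-3 walks i = v_0 → v_1 → … → v_3 = j of Σ_t A[v_t][v_{t+1}]. For example, for (i, j) = (0, 2) we minimise over 9 possible intermediate vertex sequences; the minimum is 12, attained along the walk 0 → 2 → 1 → 2.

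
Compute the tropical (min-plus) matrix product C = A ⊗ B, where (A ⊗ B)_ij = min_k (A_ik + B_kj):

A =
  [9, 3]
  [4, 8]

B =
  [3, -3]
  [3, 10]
A ⊗ B =
  [6, 6]
  [7, 1]

Apply the min-plus product entry-by-entry:
  C[0][0] = min over k of (A[0][0] + B[0][0] = 9 + 3 = 12, A[0][1] + B[1][0] = 3 + 3 = 6) = 6 (attained at k = 1)
  C[0][1] = min over k of (A[0][0] + B[0][1] = 9 + -3 = 6, A[0][1] + B[1][1] = 3 + 10 = 13) = 6 (attained at k = 0)
  C[1][0] = min over k of (A[1][0] + B[0][0] = 4 + 3 = 7, A[1][1] + B[1][0] = 8 + 3 = 11) = 7 (attained at k = 0)
  C[1][1] = min over k of (A[1][0] + B[0][1] = 4 + -3 = 1, A[1][1] + B[1][1] = 8 + 10 = 18) = 1 (attained at k = 0)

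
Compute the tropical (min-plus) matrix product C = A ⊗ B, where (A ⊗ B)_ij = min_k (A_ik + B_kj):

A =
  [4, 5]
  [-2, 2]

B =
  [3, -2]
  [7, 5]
A ⊗ B =
  [7, 2]
  [1, -4]

Apply the min-plus product entry-by-entry:
  C[0][0] = min over k of (A[0][0] + B[0][0] = 4 + 3 = 7, A[0][1] + B[1][0] = 5 + 7 = 12) = 7 (attained at k = 0)
  C[0][1] = min over k of (A[0][0] + B[0][1] = 4 + -2 = 2, A[0][1] + B[1][1] = 5 + 5 = 10) = 2 (attained at k = 0)
  C[1][0] = min over k of (A[1][0] + B[0][0] = -2 + 3 = 1, A[1][1] + B[1][0] = 2 + 7 = 9) = 1 (attained at k = 0)
  C[1][1] = min over k of (A[1][0] + B[0][1] = -2 + -2 = -4, A[1][1] + B[1][1] = 2 + 5 = 7) = -4 (attained at k = 0)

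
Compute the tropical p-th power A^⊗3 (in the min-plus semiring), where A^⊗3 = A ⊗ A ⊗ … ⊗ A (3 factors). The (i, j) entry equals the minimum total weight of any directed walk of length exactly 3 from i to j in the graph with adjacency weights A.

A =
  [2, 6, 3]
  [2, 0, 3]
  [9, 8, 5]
A^⊗3 =
  [6, 6, 7]
  [2, 0, 3]
  [10, 8, 11]

Each entry (A^⊗3)_ij equals the minimum over all length-3 walks i = v_0 → v_1 → … → v_3 = j of Σ_t A[v_t][v_{t+1}]. For example, for (i, j) = (0, 2) we minimise over 9 possible intermediate vertex sequences; the minimum is 7, attained along the walk 0 → 0 → 0 → 2.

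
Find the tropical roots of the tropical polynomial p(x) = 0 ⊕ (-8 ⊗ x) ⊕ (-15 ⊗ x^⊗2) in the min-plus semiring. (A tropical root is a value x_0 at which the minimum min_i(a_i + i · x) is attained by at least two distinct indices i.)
Roots: {7, 8}

Each tropical root is a break point of the lower envelope of the lines y = a_i + i · x (there are 3 lines, with slopes 0, 1, ..., 2). Only the lines that attain the minimum somewhere contribute to roots; other lines are dominated. Here the surviving (envelope) indices are i = 2, i = 1, i = 0.
Intersections between consecutive envelope lines give the roots: for adjacent envelope indices i < j the intersection is x = (a_i − a_j) / (j − i). Reading off the sorted break points: {7, 8}.
Verification: at each break x_0, at least two indices attain the minimum of min_i(a_i + i · x_0).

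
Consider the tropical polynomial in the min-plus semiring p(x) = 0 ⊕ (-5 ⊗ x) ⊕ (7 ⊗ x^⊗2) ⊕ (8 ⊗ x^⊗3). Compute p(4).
p(4) = -1

A tropical monomial a ⊗ x^⊗i evaluates to a + i · x. Evaluating each term at x = 4:
  Term 0 contributes 0 + 0 · 4 = 0
  Term 1 contributes -5 + 1 · 4 = -1
  Term 2 contributes 7 + 2 · 4 = 15
  Term 3 contributes 8 + 3 · 4 = 20
p(4) = ⊕ of these = min[0, -1, 15, 20] = -1.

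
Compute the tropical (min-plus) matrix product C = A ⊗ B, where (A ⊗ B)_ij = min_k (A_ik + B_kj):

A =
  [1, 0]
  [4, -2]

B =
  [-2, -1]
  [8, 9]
A ⊗ B =
  [-1, 0]
  [2, 3]

Apply the min-plus product entry-by-entry:
  C[0][0] = min over k of (A[0][0] + B[0][0] = 1 + -2 = -1, A[0][1] + B[1][0] = 0 + 8 = 8) = -1 (attained at k = 0)
  C[0][1] = min over k of (A[0][0] + B[0][1] = 1 + -1 = 0, A[0][1] + B[1][1] = 0 + 9 = 9) = 0 (attained at k = 0)
  C[1][0] = min over k of (A[1][0] + B[0][0] = 4 + -2 = 2, A[1][1] + B[1][0] = -2 + 8 = 6) = 2 (attained at k = 0)
  C[1][1] = min over k of (A[1][0] + B[0][1] = 4 + -1 = 3, A[1][1] + B[1][1] = -2 + 9 = 7) = 3 (attained at k = 0)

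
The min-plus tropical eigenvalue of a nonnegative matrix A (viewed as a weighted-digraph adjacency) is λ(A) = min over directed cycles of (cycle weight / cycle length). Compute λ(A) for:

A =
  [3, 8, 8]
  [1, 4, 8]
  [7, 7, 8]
λ(A) = 3

Enumerate directed cycles and compute their means (weight / length). Sample:
  cycle 0 → 0: weight = 3, length = 1, mean = 3/1 ≈ 3.000
  cycle 1 → 1: weight = 4, length = 1, mean = 4/1 ≈ 4.000
  cycle 2 → 2: weight = 8, length = 1, mean = 8/1 ≈ 8.000
  cycle 0 → 1 → 0: weight = 9, length = 2, mean = 9/2 ≈ 4.500
  cycle 0 → 2 → 0: weight = 15, length = 2, mean = 15/2 ≈ 7.500
  cycle 1 → 0 → 1: weight = 9, length = 2, mean = 9/2 ≈ 4.500
Minimum mean = 3.000, attained e.g. along the cycle 0 → 0 with weight 3 and length 1. So λ(A) = 3/1 = 3.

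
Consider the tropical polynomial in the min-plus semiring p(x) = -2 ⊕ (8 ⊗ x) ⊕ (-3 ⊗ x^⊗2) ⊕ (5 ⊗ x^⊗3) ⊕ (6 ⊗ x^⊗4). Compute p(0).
p(0) = -3

A tropical monomial a ⊗ x^⊗i evaluates to a + i · x. Evaluating each term at x = 0:
  Term 0 contributes -2 + 0 · 0 = -2
  Term 1 contributes 8 + 1 · 0 = 8
  Term 2 contributes -3 + 2 · 0 = -3
  Term 3 contributes 5 + 3 · 0 = 5
  Term 4 contributes 6 + 4 · 0 = 6
p(0) = ⊕ of these = min[-2, 8, -3, 5, 6] = -3.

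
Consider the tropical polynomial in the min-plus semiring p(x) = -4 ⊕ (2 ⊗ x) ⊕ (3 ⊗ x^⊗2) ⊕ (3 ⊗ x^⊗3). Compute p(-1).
p(-1) = -4

A tropical monomial a ⊗ x^⊗i evaluates to a + i · x. Evaluating each term at x = -1:
  Term 0 contributes -4 + 0 · -1 = -4
  Term 1 contributes 2 + 1 · -1 = 1
  Term 2 contributes 3 + 2 · -1 = 1
  Term 3 contributes 3 + 3 · -1 = 0
p(-1) = ⊕ of these = min[-4, 1, 1, 0] = -4.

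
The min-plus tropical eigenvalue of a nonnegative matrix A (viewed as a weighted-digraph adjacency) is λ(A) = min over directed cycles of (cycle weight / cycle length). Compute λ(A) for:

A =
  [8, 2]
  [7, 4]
λ(A) = 4

Enumerate directed cycles and compute their means (weight / length). Sample:
  cycle 0 → 0: weight = 8, length = 1, mean = 8/1 ≈ 8.000
  cycle 1 → 1: weight = 4, length = 1, mean = 4/1 ≈ 4.000
  cycle 0 → 1 → 0: weight = 9, length = 2, mean = 9/2 ≈ 4.500
  cycle 1 → 0 → 1: weight = 9, length = 2, mean = 9/2 ≈ 4.500
Minimum mean = 4.000, attained e.g. along the cycle 1 → 1 with weight 4 and length 1. So λ(A) = 4/1 = 4.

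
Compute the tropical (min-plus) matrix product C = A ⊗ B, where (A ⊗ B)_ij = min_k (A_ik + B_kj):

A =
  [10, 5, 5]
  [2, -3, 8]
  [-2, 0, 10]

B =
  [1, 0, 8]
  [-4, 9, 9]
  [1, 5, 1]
A ⊗ B =
  [1, 10, 6]
  [-7, 2, 6]
  [-4, -2, 6]

Apply the min-plus product entry-by-entry:
  C[0][0] = min over k of (A[0][0] + B[0][0] = 10 + 1 = 11, A[0][1] + B[1][0] = 5 + -4 = 1, A[0][2] + B[2][0] = 5 + 1 = 6) = 1 (attained at k = 1)
  C[0][1] = min over k of (A[0][0] + B[0][1] = 10 + 0 = 10, A[0][1] + B[1][1] = 5 + 9 = 14, A[0][2] + B[2][1] = 5 + 5 = 10) = 10 (attained at k = 0)
  C[0][2] = min over k of (A[0][0] + B[0][2] = 10 + 8 = 18, A[0][1] + B[1][2] = 5 + 9 = 14, A[0][2] + B[2][2] = 5 + 1 = 6) = 6 (attained at k = 2)
  C[1][0] = min over k of (A[1][0] + B[0][0] = 2 + 1 = 3, A[1][1] + B[1][0] = -3 + -4 = -7, A[1][2] + B[2][0] = 8 + 1 = 9) = -7 (attained at k = 1)
  C[1][1] = min over k of (A[1][0] + B[0][1] = 2 + 0 = 2, A[1][1] + B[1][1] = -3 + 9 = 6, A[1][2] + B[2][1] = 8 + 5 = 13) = 2 (attained at k = 0)
  C[1][2] = min over k of (A[1][0] + B[0][2] = 2 + 8 = 10, A[1][1] + B[1][2] = -3 + 9 = 6, A[1][2] + B[2][2] = 8 + 1 = 9) = 6 (attained at k = 1)
  C[2][0] = min over k of (A[2][0] + B[0][0] = -2 + 1 = -1, A[2][1] + B[1][0] = 0 + -4 = -4, A[2][2] + B[2][0] = 10 + 1 = 11) = -4 (attained at k = 1)
  C[2][1] = min over k of (A[2][0] + B[0][1] = -2 + 0 = -2, A[2][1] + B[1][1] = 0 + 9 = 9, A[2][2] + B[2][1] = 10 + 5 = 15) = -2 (attained at k = 0)
  C[2][2] = min over k of (A[2][0] + B[0][2] = -2 + 8 = 6, A[2][1] + B[1][2] = 0 + 9 = 9, A[2][2] + B[2][2] = 10 + 1 = 11) = 6 (attained at k = 0)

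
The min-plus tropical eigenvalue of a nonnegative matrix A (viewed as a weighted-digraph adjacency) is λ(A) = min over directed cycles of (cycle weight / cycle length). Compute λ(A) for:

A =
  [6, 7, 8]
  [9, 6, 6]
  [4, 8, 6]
λ(A) = 17/3

Enumerate directed cycles and compute their means (weight / length). Sample:
  cycle 0 → 0: weight = 6, length = 1, mean = 6/1 ≈ 6.000
  cycle 1 → 1: weight = 6, length = 1, mean = 6/1 ≈ 6.000
  cycle 2 → 2: weight = 6, length = 1, mean = 6/1 ≈ 6.000
  cycle 0 → 1 → 0: weight = 16, length = 2, mean = 16/2 ≈ 8.000
  cycle 0 → 2 → 0: weight = 12, length = 2, mean = 12/2 ≈ 6.000
  cycle 1 → 0 → 1: weight = 16, length = 2, mean = 16/2 ≈ 8.000
Minimum mean = 5.667, attained e.g. along the cycle 0 → 1 → 2 → 0 with weight 17 and length 3. So λ(A) = 17/3 = 17/3.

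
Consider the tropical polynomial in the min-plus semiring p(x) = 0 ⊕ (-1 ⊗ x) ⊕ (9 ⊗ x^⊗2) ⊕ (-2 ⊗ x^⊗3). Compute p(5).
p(5) = 0

A tropical monomial a ⊗ x^⊗i evaluates to a + i · x. Evaluating each term at x = 5:
  Term 0 contributes 0 + 0 · 5 = 0
  Term 1 contributes -1 + 1 · 5 = 4
  Term 2 contributes 9 + 2 · 5 = 19
  Term 3 contributes -2 + 3 · 5 = 13
p(5) = ⊕ of these = min[0, 4, 19, 13] = 0.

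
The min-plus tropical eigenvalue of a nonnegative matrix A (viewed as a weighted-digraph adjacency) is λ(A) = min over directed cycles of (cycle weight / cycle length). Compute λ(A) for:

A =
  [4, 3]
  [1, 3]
λ(A) = 2

Enumerate directed cycles and compute their means (weight / length). Sample:
  cycle 0 → 0: weight = 4, length = 1, mean = 4/1 ≈ 4.000
  cycle 1 → 1: weight = 3, length = 1, mean = 3/1 ≈ 3.000
  cycle 0 → 1 → 0: weight = 4, length = 2, mean = 4/2 ≈ 2.000
  cycle 1 → 0 → 1: weight = 4, length = 2, mean = 4/2 ≈ 2.000
Minimum mean = 2.000, attained e.g. along the cycle 0 → 1 → 0 with weight 4 and length 2. So λ(A) = 4/2 = 2.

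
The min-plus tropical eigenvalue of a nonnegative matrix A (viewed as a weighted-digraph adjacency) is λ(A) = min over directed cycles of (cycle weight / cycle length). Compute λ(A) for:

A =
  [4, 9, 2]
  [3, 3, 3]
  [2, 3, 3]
λ(A) = 2

Enumerate directed cycles and compute their means (weight / length). Sample:
  cycle 0 → 0: weight = 4, length = 1, mean = 4/1 ≈ 4.000
  cycle 1 → 1: weight = 3, length = 1, mean = 3/1 ≈ 3.000
  cycle 2 → 2: weight = 3, length = 1, mean = 3/1 ≈ 3.000
  cycle 0 → 1 → 0: weight = 12, length = 2, mean = 12/2 ≈ 6.000
  cycle 0 → 2 → 0: weight = 4, length = 2, mean = 4/2 ≈ 2.000
  cycle 1 → 0 → 1: weight = 12, length = 2, mean = 12/2 ≈ 6.000
Minimum mean = 2.000, attained e.g. along the cycle 0 → 2 → 0 with weight 4 and length 2. So λ(A) = 4/2 = 2.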